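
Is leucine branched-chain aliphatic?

Valine (V), leucine (L), and isoleucine (I) are the branched-chain amino acids.
Leucine is in this group.

Yes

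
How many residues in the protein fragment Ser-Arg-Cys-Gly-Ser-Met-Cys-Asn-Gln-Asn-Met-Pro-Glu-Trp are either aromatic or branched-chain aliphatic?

1

Aromatic: F, W, Y. Branched-chain aliphatic: I, L, V.
Aromatic residues here: Trp14 (1).
Branched-chain aliphatic residues here: none (0).
The two groups share no amino acid, so total = 1 + 0 = 1.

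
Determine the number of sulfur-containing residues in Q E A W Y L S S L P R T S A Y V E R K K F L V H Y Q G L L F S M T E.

Only Cys (C) and Met (M) have a sulfur atom in the side chain.
Matching residues: M32.

1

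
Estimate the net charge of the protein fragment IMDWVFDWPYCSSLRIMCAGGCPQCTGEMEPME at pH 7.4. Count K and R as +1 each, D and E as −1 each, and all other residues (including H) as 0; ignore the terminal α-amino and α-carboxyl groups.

-4

Positive (K, R): R15 → +1.
Negative (D, E): D3, D7, E28, E30, E33 → −5.
Net charge = (+1) + (−5) = −4.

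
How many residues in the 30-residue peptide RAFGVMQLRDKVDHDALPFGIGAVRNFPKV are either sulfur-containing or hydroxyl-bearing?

Sulfur-containing: C, M. Hydroxyl-bearing: S, T, Y.
Sulfur-containing residues here: M6 (1).
Hydroxyl-bearing residues here: none (0).
The two groups share no amino acid, so total = 1 + 0 = 1.

1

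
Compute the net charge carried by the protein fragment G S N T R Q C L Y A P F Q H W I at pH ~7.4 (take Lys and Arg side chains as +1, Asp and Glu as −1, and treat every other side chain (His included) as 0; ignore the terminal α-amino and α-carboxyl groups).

+1

Positive (K, R): R5 → +1.
Negative (D, E): none → −0.
Net charge = (+1) + (−0) = +1.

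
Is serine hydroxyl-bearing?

Yes

The –OH-bearing residues are Ser, Thr (aliphatic alcohols), and Tyr (phenol).
Serine is in this group.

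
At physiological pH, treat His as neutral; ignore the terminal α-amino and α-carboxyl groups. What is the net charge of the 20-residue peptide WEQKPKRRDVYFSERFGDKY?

The side chains ionized at physiological pH are Lys/Arg (+1) and Asp/Glu (−1); with His treated as neutral, nothing else contributes.
Positive (K, R): K4, K6, R7, R8, R15, K19 → +6.
Negative (D, E): E2, D9, E14, D18 → −4.
Net charge = (+6) + (−4) = +2.

+2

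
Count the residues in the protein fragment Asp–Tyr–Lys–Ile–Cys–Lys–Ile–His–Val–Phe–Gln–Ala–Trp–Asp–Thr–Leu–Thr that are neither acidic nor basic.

Acidic: D, E. Basic: K, R, H. All other residues are neither.
Matching residues: Tyr2, Ile4, Cys5, Ile7, Val9, Phe10, Gln11, Ala12, Trp13, Thr15, Leu16, Thr17.

12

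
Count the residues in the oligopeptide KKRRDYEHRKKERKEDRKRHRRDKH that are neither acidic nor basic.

Acidic: D, E. Basic: K, R, H. All other residues are neither.
Matching residues: Y6.

1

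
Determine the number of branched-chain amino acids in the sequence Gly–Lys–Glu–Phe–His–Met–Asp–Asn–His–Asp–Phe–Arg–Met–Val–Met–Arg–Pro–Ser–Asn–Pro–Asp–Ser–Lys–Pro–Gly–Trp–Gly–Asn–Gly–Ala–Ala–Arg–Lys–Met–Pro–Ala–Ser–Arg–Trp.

Valine (V), leucine (L), and isoleucine (I) are the branched-chain amino acids.
Matching residues: Val14.

1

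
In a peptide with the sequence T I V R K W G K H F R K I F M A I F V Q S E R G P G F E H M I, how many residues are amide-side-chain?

Only N (asparagine) and Q (glutamine) carry a side-chain carboxamide.
Matching residues: Q20.

1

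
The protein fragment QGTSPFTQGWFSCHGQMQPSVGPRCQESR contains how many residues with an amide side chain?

The amide-side-chain residues are Asn (N) and Gln (Q).
Matching residues: Q1, Q8, Q16, Q18, Q26.

5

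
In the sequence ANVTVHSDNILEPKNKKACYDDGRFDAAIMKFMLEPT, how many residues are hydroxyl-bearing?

The –OH-bearing residues are Ser, Thr (aliphatic alcohols), and Tyr (phenol).
Matching residues: T4, S7, Y20, T37.

4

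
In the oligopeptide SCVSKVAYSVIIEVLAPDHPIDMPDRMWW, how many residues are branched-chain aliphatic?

8

Valine (V), leucine (L), and isoleucine (I) are the branched-chain amino acids.
Matching residues: V3, V6, V10, I11, I12, V14, L15, I21.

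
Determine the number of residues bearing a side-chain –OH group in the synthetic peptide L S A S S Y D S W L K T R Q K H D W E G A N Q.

6

The –OH-bearing residues are Ser, Thr (aliphatic alcohols), and Tyr (phenol).
Matching residues: S2, S4, S5, Y6, S8, T12.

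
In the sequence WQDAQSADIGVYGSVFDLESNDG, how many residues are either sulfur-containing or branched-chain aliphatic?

4

Sulfur-containing: C, M. Branched-chain aliphatic: I, L, V.
Sulfur-containing residues here: none (0).
Branched-chain aliphatic residues here: I9, V11, V15, L18 (4).
The two groups share no amino acid, so total = 0 + 4 = 4.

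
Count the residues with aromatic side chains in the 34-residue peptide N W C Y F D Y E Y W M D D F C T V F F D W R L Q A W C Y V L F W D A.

F, W, and Y each carry an aromatic ring on the side chain.
Matching residues: W2, Y4, F5, Y7, Y9, W10, F14, F18, F19, W21, W26, Y28, F31, W32.

14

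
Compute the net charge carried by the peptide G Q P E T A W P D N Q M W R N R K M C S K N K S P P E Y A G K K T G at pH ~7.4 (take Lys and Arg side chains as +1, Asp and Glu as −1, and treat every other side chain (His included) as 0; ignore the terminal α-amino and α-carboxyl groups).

+4

Positive (K, R): R14, R16, K17, K21, K23, K31, K32 → +7.
Negative (D, E): E4, D9, E27 → −3.
Net charge = (+7) + (−3) = +4.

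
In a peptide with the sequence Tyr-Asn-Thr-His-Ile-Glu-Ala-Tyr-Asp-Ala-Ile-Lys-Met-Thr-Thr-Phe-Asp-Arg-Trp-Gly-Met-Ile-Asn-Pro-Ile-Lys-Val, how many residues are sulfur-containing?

Only Cys (C) and Met (M) have a sulfur atom in the side chain.
Matching residues: Met13, Met21.

2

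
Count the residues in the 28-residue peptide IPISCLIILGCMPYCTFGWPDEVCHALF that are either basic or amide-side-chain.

Basic: H, K, R. Amide-side-chain: N, Q.
Basic residues here: H25 (1).
Amide-side-chain residues here: none (0).
The two groups share no amino acid, so total = 1 + 0 = 1.

1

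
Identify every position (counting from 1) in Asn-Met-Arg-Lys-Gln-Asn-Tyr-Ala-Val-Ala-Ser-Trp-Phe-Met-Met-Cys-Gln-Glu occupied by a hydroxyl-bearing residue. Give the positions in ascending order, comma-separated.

7, 11

The –OH-bearing residues are Ser, Thr (aliphatic alcohols), and Tyr (phenol).
Matching residues: Tyr7, Ser11.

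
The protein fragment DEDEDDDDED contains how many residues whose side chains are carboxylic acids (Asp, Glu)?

Matching residues: D1, E2, D3, E4, D5, D6, D7, D8, E9, D10.

10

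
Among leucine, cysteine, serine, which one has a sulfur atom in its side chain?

cysteine

Cysteine (C, thiol) and methionine (M, thioether) are the two sulfur-containing amino acids.
Of the listed options, only cysteine belongs to this group.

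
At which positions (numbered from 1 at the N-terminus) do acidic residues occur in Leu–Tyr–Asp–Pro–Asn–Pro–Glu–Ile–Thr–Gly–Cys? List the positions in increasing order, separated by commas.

3, 7

Aspartate (D) and glutamate (E) have carboxylic-acid side chains and are the acidic amino acids.
Matching residues: Asp3, Glu7.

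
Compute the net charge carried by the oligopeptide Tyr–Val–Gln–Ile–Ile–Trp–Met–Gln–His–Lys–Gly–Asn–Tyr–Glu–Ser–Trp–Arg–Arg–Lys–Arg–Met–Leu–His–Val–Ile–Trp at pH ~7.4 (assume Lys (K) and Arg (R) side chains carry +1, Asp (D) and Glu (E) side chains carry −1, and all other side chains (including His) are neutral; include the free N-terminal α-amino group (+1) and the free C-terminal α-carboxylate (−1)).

+4

Positive (K, R): Lys10, Arg17, Arg18, Lys19, Arg20 → +5.
Negative (D, E): Glu14 → −1.
The N-terminus (+1) and C-terminus (−1) cancel.
Net charge = (+5) + (−1) = +4.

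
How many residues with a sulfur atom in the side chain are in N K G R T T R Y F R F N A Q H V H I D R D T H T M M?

2

Only Cys (C) and Met (M) have a sulfur atom in the side chain.
Matching residues: M25, M26.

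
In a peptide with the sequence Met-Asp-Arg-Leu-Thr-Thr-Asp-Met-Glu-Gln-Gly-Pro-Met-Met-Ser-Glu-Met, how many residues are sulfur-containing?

The sulfur-bearing residues are cysteine (–SH) and methionine (–S–CH₃).
Matching residues: Met1, Met8, Met13, Met14, Met17.

5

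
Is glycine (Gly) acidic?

No

The acidic residues are Asp (D) and Glu (E), whose side chains end in a carboxylate group.
Glycine is not in this group.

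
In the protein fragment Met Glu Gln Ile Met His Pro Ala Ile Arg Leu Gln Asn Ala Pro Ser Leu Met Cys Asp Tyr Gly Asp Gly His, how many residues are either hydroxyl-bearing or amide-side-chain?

Hydroxyl-bearing: S, T, Y. Amide-side-chain: N, Q.
Hydroxyl-bearing residues here: Ser16, Tyr21 (2).
Amide-side-chain residues here: Gln3, Gln12, Asn13 (3).
The two groups share no amino acid, so total = 2 + 3 = 5.

5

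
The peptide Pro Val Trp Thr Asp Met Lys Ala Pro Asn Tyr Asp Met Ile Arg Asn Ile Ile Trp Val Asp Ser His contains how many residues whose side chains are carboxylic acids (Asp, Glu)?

Matching residues: Asp5, Asp12, Asp21.

3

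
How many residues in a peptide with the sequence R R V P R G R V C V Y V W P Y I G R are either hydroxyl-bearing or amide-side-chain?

Hydroxyl-bearing: S, T, Y. Amide-side-chain: N, Q.
Hydroxyl-bearing residues here: Y11, Y15 (2).
Amide-side-chain residues here: none (0).
The two groups share no amino acid, so total = 2 + 0 = 2.

2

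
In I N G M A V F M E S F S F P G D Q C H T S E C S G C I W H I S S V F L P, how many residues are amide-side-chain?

2

The amide-side-chain residues are Asn (N) and Gln (Q).
Matching residues: N2, Q17.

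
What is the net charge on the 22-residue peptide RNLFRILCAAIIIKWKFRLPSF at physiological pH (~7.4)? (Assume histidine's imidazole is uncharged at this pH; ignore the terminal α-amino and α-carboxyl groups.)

+5

The side chains ionized at physiological pH are Lys/Arg (+1) and Asp/Glu (−1); with His treated as neutral, nothing else contributes.
Positive (K, R): R1, R5, K14, K16, R18 → +5.
Negative (D, E): none → −0.
Net charge = (+5) + (−0) = +5.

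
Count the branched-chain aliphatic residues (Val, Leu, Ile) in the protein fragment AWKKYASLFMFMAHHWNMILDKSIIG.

Matching residues: L8, I19, L20, I24, I25.

5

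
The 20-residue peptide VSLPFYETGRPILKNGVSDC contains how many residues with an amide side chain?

1

Only N (asparagine) and Q (glutamine) carry a side-chain carboxamide.
Matching residues: N15.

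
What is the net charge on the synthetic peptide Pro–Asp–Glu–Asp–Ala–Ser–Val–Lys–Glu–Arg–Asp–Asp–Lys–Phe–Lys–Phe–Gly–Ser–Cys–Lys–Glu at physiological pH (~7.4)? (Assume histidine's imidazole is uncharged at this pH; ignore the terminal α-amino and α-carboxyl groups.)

At pH ~7.4 the Lys and Arg side chains are protonated (+1), the Asp and Glu side chains are deprotonated (−1), and with His taken as neutral all other side chains carry no charge.
Positive (K, R): Lys8, Arg10, Lys13, Lys15, Lys20 → +5.
Negative (D, E): Asp2, Glu3, Asp4, Glu9, Asp11, Asp12, Glu21 → −7.
Net charge = (+5) + (−7) = −2.

-2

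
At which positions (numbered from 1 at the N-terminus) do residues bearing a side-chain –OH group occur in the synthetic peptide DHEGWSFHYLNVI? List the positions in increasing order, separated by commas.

6, 9

S, T, and Y are the three residues with a side-chain hydroxyl.
Matching residues: S6, Y9.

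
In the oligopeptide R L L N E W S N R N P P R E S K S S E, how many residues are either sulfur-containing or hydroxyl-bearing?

Sulfur-containing: C, M. Hydroxyl-bearing: S, T, Y.
Sulfur-containing residues here: none (0).
Hydroxyl-bearing residues here: S7, S15, S17, S18 (4).
The two groups share no amino acid, so total = 0 + 4 = 4.

4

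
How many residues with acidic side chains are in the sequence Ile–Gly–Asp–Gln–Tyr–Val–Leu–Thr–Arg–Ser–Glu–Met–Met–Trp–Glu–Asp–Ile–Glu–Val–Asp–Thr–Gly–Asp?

7

Aspartate (D) and glutamate (E) have carboxylic-acid side chains and are the acidic amino acids.
Matching residues: Asp3, Glu11, Glu15, Asp16, Glu18, Asp20, Asp23.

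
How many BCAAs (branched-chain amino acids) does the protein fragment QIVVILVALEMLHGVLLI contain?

12

Valine (V), leucine (L), and isoleucine (I) are the branched-chain amino acids.
Matching residues: I2, V3, V4, I5, L6, V7, L9, L12, V15, L16, L17, I18.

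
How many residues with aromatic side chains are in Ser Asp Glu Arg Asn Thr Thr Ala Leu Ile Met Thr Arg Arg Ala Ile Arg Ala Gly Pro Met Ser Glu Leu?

0

F, W, and Y each carry an aromatic ring on the side chain.
None of the 24 residues belong to this group.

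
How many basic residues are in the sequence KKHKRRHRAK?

K, R, and H are the three residues with basic side chains (ε-amine, guanidinium, and imidazole respectively).
Matching residues: K1, K2, H3, K4, R5, R6, H7, R8, K10.

9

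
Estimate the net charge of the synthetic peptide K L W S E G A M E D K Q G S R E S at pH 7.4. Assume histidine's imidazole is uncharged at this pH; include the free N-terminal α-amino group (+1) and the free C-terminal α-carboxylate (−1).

-1

Near pH 7.4, K and R contribute +1 each, D and E contribute −1 each, and every other side chain (His included, as stated) is uncharged.
Positive (K, R): K1, K11, R15 → +3.
Negative (D, E): E5, E9, D10, E16 → −4.
The N-terminus (+1) and C-terminus (−1) cancel.
Net charge = (+3) + (−4) = −1.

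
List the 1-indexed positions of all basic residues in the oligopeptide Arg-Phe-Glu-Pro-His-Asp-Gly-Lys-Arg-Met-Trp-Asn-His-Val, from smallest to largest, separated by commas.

1, 5, 8, 9, 13

K, R, and H are the three residues with basic side chains (ε-amine, guanidinium, and imidazole respectively).
Matching residues: Arg1, His5, Lys8, Arg9, His13.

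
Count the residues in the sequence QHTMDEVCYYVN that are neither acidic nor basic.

Acidic: D, E. Basic: K, R, H. All other residues are neither.
Matching residues: Q1, T3, M4, V7, C8, Y9, Y10, V11, N12.

9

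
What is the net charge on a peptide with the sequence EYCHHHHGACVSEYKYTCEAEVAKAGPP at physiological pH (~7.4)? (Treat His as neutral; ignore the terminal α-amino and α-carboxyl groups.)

-2

Near pH 7.4, K and R contribute +1 each, D and E contribute −1 each, and every other side chain (His included, as stated) is uncharged.
Positive (K, R): K15, K24 → +2.
Negative (D, E): E1, E13, E19, E21 → −4.
Net charge = (+2) + (−4) = −2.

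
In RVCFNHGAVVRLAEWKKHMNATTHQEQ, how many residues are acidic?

Aspartate (D) and glutamate (E) have carboxylic-acid side chains and are the acidic amino acids.
Matching residues: E14, E26.

2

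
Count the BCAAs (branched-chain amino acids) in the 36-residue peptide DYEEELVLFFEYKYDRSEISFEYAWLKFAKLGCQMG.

6

The BCAAs are Val, Leu, and Ile — aliphatic side chains with a branch point.
Matching residues: L6, V7, L8, I19, L26, L31.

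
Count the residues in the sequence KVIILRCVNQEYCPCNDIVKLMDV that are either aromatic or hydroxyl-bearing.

Aromatic: F, W, Y. Hydroxyl-bearing: S, T, Y.
Aromatic residues here: Y12 (1).
Hydroxyl-bearing residues here: Y12 (1).
Y is in both groups, so the 1 Y residue must not be double-counted.
Total = 1 + 1 − 1 = 1.

1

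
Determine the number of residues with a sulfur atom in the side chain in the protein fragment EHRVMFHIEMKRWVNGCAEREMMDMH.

Only Cys (C) and Met (M) have a sulfur atom in the side chain.
Matching residues: M5, M10, C17, M22, M23, M25.

6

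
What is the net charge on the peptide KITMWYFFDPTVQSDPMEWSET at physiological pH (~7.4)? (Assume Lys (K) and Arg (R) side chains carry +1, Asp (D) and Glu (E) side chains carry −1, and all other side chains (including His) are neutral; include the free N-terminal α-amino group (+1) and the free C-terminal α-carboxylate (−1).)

Positive (K, R): K1 → +1.
Negative (D, E): D9, D15, E18, E21 → −4.
The N-terminus (+1) and C-terminus (−1) cancel.
Net charge = (+1) + (−4) = −3.

-3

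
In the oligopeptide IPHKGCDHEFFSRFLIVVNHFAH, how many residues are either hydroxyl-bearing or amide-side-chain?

Hydroxyl-bearing: S, T, Y. Amide-side-chain: N, Q.
Hydroxyl-bearing residues here: S12 (1).
Amide-side-chain residues here: N19 (1).
The two groups share no amino acid, so total = 1 + 1 = 2.

2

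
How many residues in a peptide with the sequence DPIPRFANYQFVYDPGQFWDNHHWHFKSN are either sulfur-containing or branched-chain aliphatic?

Sulfur-containing: C, M. Branched-chain aliphatic: I, L, V.
Sulfur-containing residues here: none (0).
Branched-chain aliphatic residues here: I3, V12 (2).
The two groups share no amino acid, so total = 0 + 2 = 2.

2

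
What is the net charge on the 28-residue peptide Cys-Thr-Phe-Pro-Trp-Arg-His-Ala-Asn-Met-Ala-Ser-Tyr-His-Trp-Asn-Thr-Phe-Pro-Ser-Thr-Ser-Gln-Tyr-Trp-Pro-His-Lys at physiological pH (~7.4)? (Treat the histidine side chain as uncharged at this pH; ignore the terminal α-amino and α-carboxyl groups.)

+2

At pH ~7.4 the Lys and Arg side chains are protonated (+1), the Asp and Glu side chains are deprotonated (−1), and with His taken as neutral all other side chains carry no charge.
Positive (K, R): Arg6, Lys28 → +2.
Negative (D, E): none → −0.
Net charge = (+2) + (−0) = +2.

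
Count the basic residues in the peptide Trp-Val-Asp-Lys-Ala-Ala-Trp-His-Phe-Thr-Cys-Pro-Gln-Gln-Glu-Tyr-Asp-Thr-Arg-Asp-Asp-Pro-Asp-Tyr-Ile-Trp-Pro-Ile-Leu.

Lysine (K), arginine (R), and histidine (H) have basic, nitrogen-containing side chains.
Matching residues: Lys4, His8, Arg19.

3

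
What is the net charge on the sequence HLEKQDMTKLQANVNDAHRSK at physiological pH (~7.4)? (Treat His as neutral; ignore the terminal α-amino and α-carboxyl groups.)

+1

Near pH 7.4, K and R contribute +1 each, D and E contribute −1 each, and every other side chain (His included, as stated) is uncharged.
Positive (K, R): K4, K9, R19, K21 → +4.
Negative (D, E): E3, D6, D16 → −3.
Net charge = (+4) + (−3) = +1.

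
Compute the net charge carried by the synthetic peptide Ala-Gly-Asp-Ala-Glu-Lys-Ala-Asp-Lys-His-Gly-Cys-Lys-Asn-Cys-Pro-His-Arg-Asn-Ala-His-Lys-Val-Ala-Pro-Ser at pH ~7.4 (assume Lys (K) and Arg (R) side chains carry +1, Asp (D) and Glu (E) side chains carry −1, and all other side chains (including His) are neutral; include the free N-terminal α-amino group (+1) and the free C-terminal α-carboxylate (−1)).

+2

Positive (K, R): Lys6, Lys9, Lys13, Arg18, Lys22 → +5.
Negative (D, E): Asp3, Glu5, Asp8 → −3.
The N-terminus (+1) and C-terminus (−1) cancel.
Net charge = (+5) + (−3) = +2.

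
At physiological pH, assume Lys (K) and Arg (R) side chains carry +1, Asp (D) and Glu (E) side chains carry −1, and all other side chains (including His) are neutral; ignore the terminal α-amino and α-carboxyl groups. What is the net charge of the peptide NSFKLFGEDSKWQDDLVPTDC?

Positive (K, R): K4, K11 → +2.
Negative (D, E): E8, D9, D14, D15, D20 → −5.
Net charge = (+2) + (−5) = −3.

-3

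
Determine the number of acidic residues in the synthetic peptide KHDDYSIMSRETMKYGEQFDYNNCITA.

Only D (aspartate) and E (glutamate) carry a side-chain carboxylic acid.
Matching residues: D3, D4, E11, E17, D20.

5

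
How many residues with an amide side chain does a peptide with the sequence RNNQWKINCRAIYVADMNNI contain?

6

The amide-side-chain residues are Asn (N) and Gln (Q).
Matching residues: N2, N3, Q4, N8, N18, N19.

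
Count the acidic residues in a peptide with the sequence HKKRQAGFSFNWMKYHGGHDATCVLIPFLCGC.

Aspartate (D) and glutamate (E) have carboxylic-acid side chains and are the acidic amino acids.
Matching residues: D20.

1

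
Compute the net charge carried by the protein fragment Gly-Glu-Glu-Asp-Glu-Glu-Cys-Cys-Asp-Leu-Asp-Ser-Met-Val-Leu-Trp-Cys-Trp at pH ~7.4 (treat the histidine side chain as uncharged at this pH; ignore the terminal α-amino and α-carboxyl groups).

-7

At pH ~7.4 the Lys and Arg side chains are protonated (+1), the Asp and Glu side chains are deprotonated (−1), and with His taken as neutral all other side chains carry no charge.
Positive (K, R): none → +0.
Negative (D, E): Glu2, Glu3, Asp4, Glu5, Glu6, Asp9, Asp11 → −7.
Net charge = (+0) + (−7) = −7.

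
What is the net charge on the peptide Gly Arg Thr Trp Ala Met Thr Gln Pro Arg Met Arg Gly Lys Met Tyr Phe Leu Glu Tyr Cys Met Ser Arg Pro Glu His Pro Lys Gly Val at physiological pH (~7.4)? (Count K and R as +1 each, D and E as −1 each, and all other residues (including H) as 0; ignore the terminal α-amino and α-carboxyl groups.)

Positive (K, R): Arg2, Arg10, Arg12, Lys14, Arg24, Lys29 → +6.
Negative (D, E): Glu19, Glu26 → −2.
Net charge = (+6) + (−2) = +4.

+4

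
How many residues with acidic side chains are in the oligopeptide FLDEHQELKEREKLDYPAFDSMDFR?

8

Aspartate (D) and glutamate (E) have carboxylic-acid side chains and are the acidic amino acids.
Matching residues: D3, E4, E7, E10, E12, D15, D20, D23.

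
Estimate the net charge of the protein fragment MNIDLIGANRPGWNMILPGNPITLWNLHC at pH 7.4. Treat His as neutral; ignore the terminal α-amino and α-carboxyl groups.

Near pH 7.4, K and R contribute +1 each, D and E contribute −1 each, and every other side chain (His included, as stated) is uncharged.
Positive (K, R): R10 → +1.
Negative (D, E): D4 → −1.
Net charge = (+1) + (−1) = 0.

0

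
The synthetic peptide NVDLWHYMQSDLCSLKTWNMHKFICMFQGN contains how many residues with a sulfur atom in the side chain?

5

The sulfur-bearing residues are cysteine (–SH) and methionine (–S–CH₃).
Matching residues: M8, C13, M20, C25, M26.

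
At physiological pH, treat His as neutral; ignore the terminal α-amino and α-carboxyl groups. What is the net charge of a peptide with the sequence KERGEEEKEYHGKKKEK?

+1

Near pH 7.4, K and R contribute +1 each, D and E contribute −1 each, and every other side chain (His included, as stated) is uncharged.
Positive (K, R): K1, R3, K8, K13, K14, K15, K17 → +7.
Negative (D, E): E2, E5, E6, E7, E9, E16 → −6.
Net charge = (+7) + (−6) = +1.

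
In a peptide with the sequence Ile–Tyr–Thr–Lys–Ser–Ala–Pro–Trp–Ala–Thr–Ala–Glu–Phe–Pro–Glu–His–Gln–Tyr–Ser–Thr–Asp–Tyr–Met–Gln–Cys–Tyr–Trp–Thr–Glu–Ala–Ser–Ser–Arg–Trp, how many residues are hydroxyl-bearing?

12

Serine (S), threonine (T), and tyrosine (Y) each carry a hydroxyl group on the side chain.
Matching residues: Tyr2, Thr3, Ser5, Thr10, Tyr18, Ser19, Thr20, Tyr22, Tyr26, Thr28, Ser31, Ser32.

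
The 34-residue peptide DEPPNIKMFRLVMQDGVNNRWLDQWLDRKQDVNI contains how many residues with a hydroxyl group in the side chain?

Serine (S), threonine (T), and tyrosine (Y) each carry a hydroxyl group on the side chain.
None of the 34 residues belong to this group.

0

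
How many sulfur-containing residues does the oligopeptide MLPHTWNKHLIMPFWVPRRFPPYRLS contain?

2

Cysteine (C, thiol) and methionine (M, thioether) are the two sulfur-containing amino acids.
Matching residues: M1, M12.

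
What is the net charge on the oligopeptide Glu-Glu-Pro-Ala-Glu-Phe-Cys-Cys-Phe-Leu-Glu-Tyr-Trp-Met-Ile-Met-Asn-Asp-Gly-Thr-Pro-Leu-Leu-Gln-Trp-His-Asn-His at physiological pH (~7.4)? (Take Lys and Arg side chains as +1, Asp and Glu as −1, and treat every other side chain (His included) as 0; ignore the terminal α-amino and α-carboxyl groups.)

-5

Positive (K, R): none → +0.
Negative (D, E): Glu1, Glu2, Glu5, Glu11, Asp18 → −5.
Net charge = (+0) + (−5) = −5.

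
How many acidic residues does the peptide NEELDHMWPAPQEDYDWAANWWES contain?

Only D (aspartate) and E (glutamate) carry a side-chain carboxylic acid.
Matching residues: E2, E3, D5, E13, D14, D16, E23.

7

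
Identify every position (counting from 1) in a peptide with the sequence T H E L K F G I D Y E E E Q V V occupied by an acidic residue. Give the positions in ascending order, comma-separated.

The acidic residues are Asp (D) and Glu (E), whose side chains end in a carboxylate group.
Matching residues: E3, D9, E11, E12, E13.

3, 9, 11, 12, 13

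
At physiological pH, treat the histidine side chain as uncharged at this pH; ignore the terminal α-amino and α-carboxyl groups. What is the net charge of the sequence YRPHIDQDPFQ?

-1

At pH ~7.4 the Lys and Arg side chains are protonated (+1), the Asp and Glu side chains are deprotonated (−1), and with His taken as neutral all other side chains carry no charge.
Positive (K, R): R2 → +1.
Negative (D, E): D6, D8 → −2.
Net charge = (+1) + (−2) = −1.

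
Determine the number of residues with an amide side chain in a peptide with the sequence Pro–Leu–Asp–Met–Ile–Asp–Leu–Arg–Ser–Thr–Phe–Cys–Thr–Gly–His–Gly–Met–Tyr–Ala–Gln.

1

The amide-side-chain residues are Asn (N) and Gln (Q).
Matching residues: Gln20.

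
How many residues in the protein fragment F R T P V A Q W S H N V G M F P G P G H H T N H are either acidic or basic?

Acidic: D, E. Basic: H, K, R.
Acidic residues here: none (0).
Basic residues here: R2, H10, H20, H21, H24 (5).
The two groups share no amino acid, so total = 0 + 5 = 5.

5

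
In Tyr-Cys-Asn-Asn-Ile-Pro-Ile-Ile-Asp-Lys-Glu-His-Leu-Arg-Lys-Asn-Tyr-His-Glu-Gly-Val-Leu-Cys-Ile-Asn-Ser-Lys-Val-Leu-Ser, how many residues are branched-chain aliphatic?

9

The BCAAs are Val, Leu, and Ile — aliphatic side chains with a branch point.
Matching residues: Ile5, Ile7, Ile8, Leu13, Val21, Leu22, Ile24, Val28, Leu29.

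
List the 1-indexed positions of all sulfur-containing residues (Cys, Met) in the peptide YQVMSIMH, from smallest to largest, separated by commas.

Matching residues: M4, M7.

4, 7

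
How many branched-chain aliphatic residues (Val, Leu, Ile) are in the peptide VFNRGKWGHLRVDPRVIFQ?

Matching residues: V1, L10, V12, V16, I17.

5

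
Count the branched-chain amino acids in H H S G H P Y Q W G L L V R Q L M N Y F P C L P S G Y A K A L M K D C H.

V, L, and I make up the branched-chain aliphatic group.
Matching residues: L11, L12, V13, L16, L23, L31.

6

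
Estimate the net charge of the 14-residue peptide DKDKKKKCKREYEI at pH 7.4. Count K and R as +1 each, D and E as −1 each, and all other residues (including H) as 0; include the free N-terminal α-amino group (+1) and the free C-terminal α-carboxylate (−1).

+3

Positive (K, R): K2, K4, K5, K6, K7, K9, R10 → +7.
Negative (D, E): D1, D3, E11, E13 → −4.
The N-terminus (+1) and C-terminus (−1) cancel.
Net charge = (+7) + (−4) = +3.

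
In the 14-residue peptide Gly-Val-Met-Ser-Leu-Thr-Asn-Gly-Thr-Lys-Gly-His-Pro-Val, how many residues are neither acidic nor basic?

12

Acidic: D, E. Basic: K, R, H. All other residues are neither.
Matching residues: Gly1, Val2, Met3, Ser4, Leu5, Thr6, Asn7, Gly8, Thr9, Gly11, Pro13, Val14.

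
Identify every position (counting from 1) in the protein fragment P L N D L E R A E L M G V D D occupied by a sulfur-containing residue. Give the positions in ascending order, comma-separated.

Cysteine (C, thiol) and methionine (M, thioether) are the two sulfur-containing amino acids.
Matching residues: M11.

11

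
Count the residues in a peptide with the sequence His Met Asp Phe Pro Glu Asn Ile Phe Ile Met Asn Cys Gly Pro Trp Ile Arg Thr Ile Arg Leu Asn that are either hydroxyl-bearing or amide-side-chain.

4

Hydroxyl-bearing: S, T, Y. Amide-side-chain: N, Q.
Hydroxyl-bearing residues here: Thr19 (1).
Amide-side-chain residues here: Asn7, Asn12, Asn23 (3).
The two groups share no amino acid, so total = 1 + 3 = 4.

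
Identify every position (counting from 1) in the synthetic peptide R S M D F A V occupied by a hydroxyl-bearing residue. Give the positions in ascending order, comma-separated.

Serine (S), threonine (T), and tyrosine (Y) each carry a hydroxyl group on the side chain.
Matching residues: S2.

2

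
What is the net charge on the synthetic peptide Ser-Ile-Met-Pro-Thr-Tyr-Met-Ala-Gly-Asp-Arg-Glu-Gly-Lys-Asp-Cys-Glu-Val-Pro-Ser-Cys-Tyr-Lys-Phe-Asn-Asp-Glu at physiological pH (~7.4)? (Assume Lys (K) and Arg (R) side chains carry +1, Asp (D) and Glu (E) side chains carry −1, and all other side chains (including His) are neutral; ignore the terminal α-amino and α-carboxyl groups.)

Positive (K, R): Arg11, Lys14, Lys23 → +3.
Negative (D, E): Asp10, Glu12, Asp15, Glu17, Asp26, Glu27 → −6.
Net charge = (+3) + (−6) = −3.

-3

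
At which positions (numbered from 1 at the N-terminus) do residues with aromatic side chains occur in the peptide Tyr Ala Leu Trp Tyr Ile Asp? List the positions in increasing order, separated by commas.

1, 4, 5

F, W, and Y each carry an aromatic ring on the side chain.
Matching residues: Tyr1, Trp4, Tyr5.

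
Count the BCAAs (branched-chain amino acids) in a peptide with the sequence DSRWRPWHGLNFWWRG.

Valine (V), leucine (L), and isoleucine (I) are the branched-chain amino acids.
Matching residues: L10.

1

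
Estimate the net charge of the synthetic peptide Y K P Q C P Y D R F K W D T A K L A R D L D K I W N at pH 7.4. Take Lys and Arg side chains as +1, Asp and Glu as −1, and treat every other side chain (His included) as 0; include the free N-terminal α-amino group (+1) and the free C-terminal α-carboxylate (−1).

Positive (K, R): K2, R9, K11, K16, R19, K23 → +6.
Negative (D, E): D8, D13, D20, D22 → −4.
The N-terminus (+1) and C-terminus (−1) cancel.
Net charge = (+6) + (−4) = +2.

+2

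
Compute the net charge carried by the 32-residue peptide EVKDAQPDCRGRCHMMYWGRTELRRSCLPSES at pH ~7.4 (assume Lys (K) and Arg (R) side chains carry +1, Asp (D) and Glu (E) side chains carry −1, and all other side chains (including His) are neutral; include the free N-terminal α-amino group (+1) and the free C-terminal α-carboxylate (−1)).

Positive (K, R): K3, R10, R12, R20, R24, R25 → +6.
Negative (D, E): E1, D4, D8, E22, E31 → −5.
The N-terminus (+1) and C-terminus (−1) cancel.
Net charge = (+6) + (−5) = +1.

+1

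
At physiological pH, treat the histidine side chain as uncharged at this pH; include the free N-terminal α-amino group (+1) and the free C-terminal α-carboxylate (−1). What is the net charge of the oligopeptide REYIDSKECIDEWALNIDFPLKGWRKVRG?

0

At pH ~7.4 the Lys and Arg side chains are protonated (+1), the Asp and Glu side chains are deprotonated (−1), and with His taken as neutral all other side chains carry no charge.
Positive (K, R): R1, K7, K22, R25, K26, R28 → +6.
Negative (D, E): E2, D5, E8, D11, E12, D18 → −6.
The N-terminus (+1) and C-terminus (−1) cancel.
Net charge = (+6) + (−6) = 0.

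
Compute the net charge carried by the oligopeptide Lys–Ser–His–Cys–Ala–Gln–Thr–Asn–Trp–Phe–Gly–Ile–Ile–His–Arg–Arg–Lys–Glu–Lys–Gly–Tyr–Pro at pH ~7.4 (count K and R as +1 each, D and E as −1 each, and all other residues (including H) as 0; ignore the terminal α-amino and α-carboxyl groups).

+4

Positive (K, R): Lys1, Arg15, Arg16, Lys17, Lys19 → +5.
Negative (D, E): Glu18 → −1.
Net charge = (+5) + (−1) = +4.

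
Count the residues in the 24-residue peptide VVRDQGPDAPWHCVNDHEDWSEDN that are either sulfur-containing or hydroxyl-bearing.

2

Sulfur-containing: C, M. Hydroxyl-bearing: S, T, Y.
Sulfur-containing residues here: C13 (1).
Hydroxyl-bearing residues here: S21 (1).
The two groups share no amino acid, so total = 1 + 1 = 2.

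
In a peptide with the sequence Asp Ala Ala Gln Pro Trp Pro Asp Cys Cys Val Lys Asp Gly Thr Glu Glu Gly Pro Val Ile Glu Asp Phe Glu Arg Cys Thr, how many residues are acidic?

The acidic residues are Asp (D) and Glu (E), whose side chains end in a carboxylate group.
Matching residues: Asp1, Asp8, Asp13, Glu16, Glu17, Glu22, Asp23, Glu25.

8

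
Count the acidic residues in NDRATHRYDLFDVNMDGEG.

5

Only D (aspartate) and E (glutamate) carry a side-chain carboxylic acid.
Matching residues: D2, D9, D12, D16, E18.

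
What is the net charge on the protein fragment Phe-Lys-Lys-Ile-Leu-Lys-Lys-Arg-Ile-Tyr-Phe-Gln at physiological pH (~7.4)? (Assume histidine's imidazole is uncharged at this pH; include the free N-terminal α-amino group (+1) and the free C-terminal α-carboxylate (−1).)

+5

At pH ~7.4 the Lys and Arg side chains are protonated (+1), the Asp and Glu side chains are deprotonated (−1), and with His taken as neutral all other side chains carry no charge.
Positive (K, R): Lys2, Lys3, Lys6, Lys7, Arg8 → +5.
Negative (D, E): none → −0.
The N-terminus (+1) and C-terminus (−1) cancel.
Net charge = (+5) + (−0) = +5.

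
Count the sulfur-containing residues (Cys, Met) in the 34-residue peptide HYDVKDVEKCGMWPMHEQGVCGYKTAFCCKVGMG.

Matching residues: C10, M12, M15, C21, C28, C29, M33.

7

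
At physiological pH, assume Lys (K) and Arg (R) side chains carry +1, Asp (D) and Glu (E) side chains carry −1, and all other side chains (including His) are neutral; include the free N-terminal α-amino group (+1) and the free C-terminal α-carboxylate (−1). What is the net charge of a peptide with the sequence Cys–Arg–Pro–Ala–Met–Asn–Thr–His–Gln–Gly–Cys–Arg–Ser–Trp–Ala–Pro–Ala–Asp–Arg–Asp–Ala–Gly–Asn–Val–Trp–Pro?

+1

Positive (K, R): Arg2, Arg12, Arg19 → +3.
Negative (D, E): Asp18, Asp20 → −2.
The N-terminus (+1) and C-terminus (−1) cancel.
Net charge = (+3) + (−2) = +1.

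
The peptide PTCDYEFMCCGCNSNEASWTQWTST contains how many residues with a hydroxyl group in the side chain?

8

S, T, and Y are the three residues with a side-chain hydroxyl.
Matching residues: T2, Y5, S14, S18, T20, T23, S24, T25.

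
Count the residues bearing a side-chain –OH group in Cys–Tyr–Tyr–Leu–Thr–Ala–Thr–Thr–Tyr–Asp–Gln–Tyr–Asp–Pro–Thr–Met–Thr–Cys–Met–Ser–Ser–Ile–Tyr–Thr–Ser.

14

S, T, and Y are the three residues with a side-chain hydroxyl.
Matching residues: Tyr2, Tyr3, Thr5, Thr7, Thr8, Tyr9, Tyr12, Thr15, Thr17, Ser20, Ser21, Tyr23, Thr24, Ser25.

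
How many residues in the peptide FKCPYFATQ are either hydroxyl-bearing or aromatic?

Hydroxyl-bearing: S, T, Y. Aromatic: F, W, Y.
Hydroxyl-bearing residues here: Y5, T8 (2).
Aromatic residues here: F1, Y5, F6 (3).
Y is in both groups, so the 1 Y residue must not be double-counted.
Total = 2 + 3 − 1 = 4.

4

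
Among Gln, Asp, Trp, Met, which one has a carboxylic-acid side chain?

Asp

Aspartate (D) and glutamate (E) have carboxylic-acid side chains and are the acidic amino acids.
Of the listed options, only Asp belongs to this group.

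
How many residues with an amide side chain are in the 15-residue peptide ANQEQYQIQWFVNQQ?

8

Only N (asparagine) and Q (glutamine) carry a side-chain carboxamide.
Matching residues: N2, Q3, Q5, Q7, Q9, N13, Q14, Q15.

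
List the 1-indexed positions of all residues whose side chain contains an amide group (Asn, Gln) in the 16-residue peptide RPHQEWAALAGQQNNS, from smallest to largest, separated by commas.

4, 12, 13, 14, 15

Matching residues: Q4, Q12, Q13, N14, N15.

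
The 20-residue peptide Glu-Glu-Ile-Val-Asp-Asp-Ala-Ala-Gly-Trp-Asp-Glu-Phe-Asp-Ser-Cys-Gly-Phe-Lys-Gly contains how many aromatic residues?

F, W, and Y each carry an aromatic ring on the side chain.
Matching residues: Trp10, Phe13, Phe18.

3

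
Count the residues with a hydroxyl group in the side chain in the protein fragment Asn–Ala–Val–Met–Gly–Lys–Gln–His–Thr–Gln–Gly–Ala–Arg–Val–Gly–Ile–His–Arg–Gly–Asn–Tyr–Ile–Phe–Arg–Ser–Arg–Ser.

4

Serine (S), threonine (T), and tyrosine (Y) each carry a hydroxyl group on the side chain.
Matching residues: Thr9, Tyr21, Ser25, Ser27.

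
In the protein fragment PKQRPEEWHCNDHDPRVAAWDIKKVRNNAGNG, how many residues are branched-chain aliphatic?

3

The BCAAs are Val, Leu, and Ile — aliphatic side chains with a branch point.
Matching residues: V17, I22, V25.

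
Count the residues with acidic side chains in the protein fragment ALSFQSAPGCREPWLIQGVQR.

1

Only D (aspartate) and E (glutamate) carry a side-chain carboxylic acid.
Matching residues: E12.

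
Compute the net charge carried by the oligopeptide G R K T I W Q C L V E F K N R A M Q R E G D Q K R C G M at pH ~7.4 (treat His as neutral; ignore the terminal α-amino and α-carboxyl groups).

+4

Near pH 7.4, K and R contribute +1 each, D and E contribute −1 each, and every other side chain (His included, as stated) is uncharged.
Positive (K, R): R2, K3, K13, R15, R19, K24, R25 → +7.
Negative (D, E): E11, E20, D22 → −3.
Net charge = (+7) + (−3) = +4.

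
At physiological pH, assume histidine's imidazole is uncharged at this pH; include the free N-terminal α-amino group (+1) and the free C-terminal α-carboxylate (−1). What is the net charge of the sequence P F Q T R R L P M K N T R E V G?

+3

At pH ~7.4 the Lys and Arg side chains are protonated (+1), the Asp and Glu side chains are deprotonated (−1), and with His taken as neutral all other side chains carry no charge.
Positive (K, R): R5, R6, K10, R13 → +4.
Negative (D, E): E14 → −1.
The N-terminus (+1) and C-terminus (−1) cancel.
Net charge = (+4) + (−1) = +3.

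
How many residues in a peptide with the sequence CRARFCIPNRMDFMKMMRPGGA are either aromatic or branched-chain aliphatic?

Aromatic: F, W, Y. Branched-chain aliphatic: I, L, V.
Aromatic residues here: F5, F13 (2).
Branched-chain aliphatic residues here: I7 (1).
The two groups share no amino acid, so total = 2 + 1 = 3.

3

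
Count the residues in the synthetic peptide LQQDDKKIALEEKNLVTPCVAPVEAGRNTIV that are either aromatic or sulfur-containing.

Aromatic: F, W, Y. Sulfur-containing: C, M.
Aromatic residues here: none (0).
Sulfur-containing residues here: C19 (1).
The two groups share no amino acid, so total = 0 + 1 = 1.

1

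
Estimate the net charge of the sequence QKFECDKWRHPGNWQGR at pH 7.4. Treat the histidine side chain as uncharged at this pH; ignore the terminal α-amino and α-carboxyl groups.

+2

The side chains ionized at physiological pH are Lys/Arg (+1) and Asp/Glu (−1); with His treated as neutral, nothing else contributes.
Positive (K, R): K2, K7, R9, R17 → +4.
Negative (D, E): E4, D6 → −2.
Net charge = (+4) + (−2) = +2.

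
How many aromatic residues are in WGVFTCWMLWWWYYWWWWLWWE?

F, W, and Y each carry an aromatic ring on the side chain.
Matching residues: W1, F4, W7, W10, W11, W12, Y13, Y14, W15, W16, W17, W18, W20, W21.

14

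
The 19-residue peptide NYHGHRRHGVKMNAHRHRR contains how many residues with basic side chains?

11

The basic amino acids are Lys (K), Arg (R), and His (H).
Matching residues: H3, H5, R6, R7, H8, K11, H15, R16, H17, R18, R19.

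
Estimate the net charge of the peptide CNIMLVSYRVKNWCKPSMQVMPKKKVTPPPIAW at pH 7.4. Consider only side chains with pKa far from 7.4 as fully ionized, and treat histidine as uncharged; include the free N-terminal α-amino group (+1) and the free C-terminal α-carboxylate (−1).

+6

The side chains ionized at physiological pH are Lys/Arg (+1) and Asp/Glu (−1); with His treated as neutral, nothing else contributes.
Positive (K, R): R9, K11, K15, K23, K24, K25 → +6.
Negative (D, E): none → −0.
The N-terminus (+1) and C-terminus (−1) cancel.
Net charge = (+6) + (−0) = +6.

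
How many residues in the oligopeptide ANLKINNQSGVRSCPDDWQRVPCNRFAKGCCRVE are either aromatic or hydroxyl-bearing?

Aromatic: F, W, Y. Hydroxyl-bearing: S, T, Y.
Aromatic residues here: W18, F26 (2).
Hydroxyl-bearing residues here: S9, S13 (2).
(Y belongs to both groups, but none appear in this sequence.) Total = 2 + 2 = 4.

4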